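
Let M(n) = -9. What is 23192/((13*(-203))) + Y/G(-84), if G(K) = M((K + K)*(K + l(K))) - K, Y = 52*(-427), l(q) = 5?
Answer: -4641212/15225 ≈ -304.84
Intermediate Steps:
Y = -22204
G(K) = -9 - K
23192/((13*(-203))) + Y/G(-84) = 23192/((13*(-203))) - 22204/(-9 - 1*(-84)) = 23192/(-2639) - 22204/(-9 + 84) = 23192*(-1/2639) - 22204/75 = -1784/203 - 22204*1/75 = -1784/203 - 22204/75 = -4641212/15225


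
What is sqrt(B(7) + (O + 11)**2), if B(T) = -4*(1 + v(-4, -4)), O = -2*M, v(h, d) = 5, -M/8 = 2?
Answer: 5*sqrt(73) ≈ 42.720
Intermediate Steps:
M = -16 (M = -8*2 = -16)
O = 32 (O = -2*(-16) = 32)
B(T) = -24 (B(T) = -4*(1 + 5) = -4*6 = -24)
sqrt(B(7) + (O + 11)**2) = sqrt(-24 + (32 + 11)**2) = sqrt(-24 + 43**2) = sqrt(-24 + 1849) = sqrt(1825) = 5*sqrt(73)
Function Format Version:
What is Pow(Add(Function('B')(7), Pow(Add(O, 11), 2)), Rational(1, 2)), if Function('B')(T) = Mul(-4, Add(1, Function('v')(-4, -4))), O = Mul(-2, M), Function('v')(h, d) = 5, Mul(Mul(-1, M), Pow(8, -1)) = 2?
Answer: Mul(5, Pow(73, Rational(1, 2))) ≈ 42.720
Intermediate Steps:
M = -16 (M = Mul(-8, 2) = -16)
O = 32 (O = Mul(-2, -16) = 32)
Function('B')(T) = -24 (Function('B')(T) = Mul(-4, Add(1, 5)) = Mul(-4, 6) = -24)
Pow(Add(Function('B')(7), Pow(Add(O, 11), 2)), Rational(1, 2)) = Pow(Add(-24, Pow(Add(32, 11), 2)), Rational(1, 2)) = Pow(Add(-24, Pow(43, 2)), Rational(1, 2)) = Pow(Add(-24, 1849), Rational(1, 2)) = Pow(1825, Rational(1, 2)) = Mul(5, Pow(73, Rational(1, 2)))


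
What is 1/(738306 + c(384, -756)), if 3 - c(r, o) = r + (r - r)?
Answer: 1/737925 ≈ 1.3552e-6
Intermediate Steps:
c(r, o) = 3 - r (c(r, o) = 3 - (r + (r - r)) = 3 - (r + 0) = 3 - r)
1/(738306 + c(384, -756)) = 1/(738306 + (3 - 1*384)) = 1/(738306 + (3 - 384)) = 1/(738306 - 381) = 1/737925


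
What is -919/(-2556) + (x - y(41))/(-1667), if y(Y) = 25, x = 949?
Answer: -829771/4260852 ≈ -0.19474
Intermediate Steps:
-919/(-2556) + (x - y(41))/(-1667) = -919/(-2556) + (949 - 1*25)/(-1667) = -919*(-1/2556) + (949 - 25)*(-1/1667) = 919/2556 + 924*(-1/1667) = 919/2556 - 924/1667 = -829771/4260852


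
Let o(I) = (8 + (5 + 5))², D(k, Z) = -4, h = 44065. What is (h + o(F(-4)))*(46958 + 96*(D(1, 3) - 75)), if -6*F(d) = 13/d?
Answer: 1747772486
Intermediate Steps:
F(d) = -13/(6*d)
o(I) = 324 (o(I) = (8 + 10)² = 18² = 324)
(h + o(F(-4)))*(46958 + 96*(D(1, 3) - 75)) = (44065 + 324)*(46958 + 96*(-4 - 75)) = 44389*(46958 + 96*(-79)) = 44389*(46958 - 7584) = 44389*39374 = 1747772486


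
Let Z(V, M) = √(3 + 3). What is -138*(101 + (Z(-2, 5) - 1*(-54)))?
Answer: -21390 - 138*√6 ≈ -21728.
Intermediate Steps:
Z(V, M) = √6
-138*(101 + (Z(-2, 5) - 1*(-54))) = -138*(101 + (√6 - 1*(-54))) = -138*(101 + (√6 + 54)) = -138*(101 + (54 + √6)) = -138*(155 + √6) = -21390 - 138*√6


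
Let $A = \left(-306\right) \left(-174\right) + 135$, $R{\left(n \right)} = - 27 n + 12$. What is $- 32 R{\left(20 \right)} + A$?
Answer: $70275$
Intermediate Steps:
$R{\left(n \right)} = 12 - 27 n$
$A = 53379$ ($A = 53244 + 135 = 53379$)
$- 32 R{\left(20 \right)} + A = - 32 \left(12 - 540\right) + 53379 = \left(-32\right) \left(-528\right) + 53379 = 16896 + 53379 = 70275$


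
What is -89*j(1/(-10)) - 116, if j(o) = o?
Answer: -1071/10 ≈ -107.10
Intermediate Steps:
-89*j(1/(-10)) - 116 = -89/(-10) - 116 = -89*(-⅒) - 116 = 89/10 - 116 = -1071/10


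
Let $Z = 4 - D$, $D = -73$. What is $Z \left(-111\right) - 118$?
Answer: $-8665$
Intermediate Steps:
$Z = 77$ ($Z = 4 - -73 = 4 + 73 = 77$)
$Z \left(-111\right) - 118 = 77 \left(-111\right) - 118 = -8547 - 118 = -8665$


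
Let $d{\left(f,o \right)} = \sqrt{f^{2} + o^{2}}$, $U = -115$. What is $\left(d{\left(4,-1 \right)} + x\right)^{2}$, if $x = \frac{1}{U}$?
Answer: $\frac{224826}{13225} - \frac{2 \sqrt{17}}{115} \approx 16.928$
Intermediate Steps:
$x = - \frac{1}{115}$ ($x = \frac{1}{-115} = - \frac{1}{115} \approx -0.0086956$)
$\left(d{\left(4,-1 \right)} + x\right)^{2} = \left(\sqrt{4^{2} + \left(-1\right)^{2}} - \frac{1}{115}\right)^{2} = \left(\sqrt{16 + 1} - \frac{1}{115}\right)^{2} = \left(\sqrt{17} - \frac{1}{115}\right)^{2} = \left(- \frac{1}{115} + \sqrt{17}\right)^{2}$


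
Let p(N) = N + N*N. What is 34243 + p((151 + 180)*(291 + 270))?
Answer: 34481367415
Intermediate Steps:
p(N) = N + N²
34243 + p((151 + 180)*(291 + 270)) = 34243 + ((151 + 180)*(291 + 270))*(1 + (151 + 180)*(291 + 270)) = 34243 + (331*561)*(1 + 331*561) = 34243 + 185691*(1 + 185691) = 34243 + 185691*185692 = 34243 + 34481333172 = 34481367415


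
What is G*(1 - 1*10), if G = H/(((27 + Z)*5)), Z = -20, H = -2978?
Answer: 26802/35 ≈ 765.77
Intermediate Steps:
G = -2978/35 (G = -2978*1/(5*(27 - 20)) = -2978/(7*5) = -2978/35 ≈ -85.086)
G*(1 - 1*10) = -2978*(1 - 1*10)/35 = -2978*(1 - 10)/35 = -2978/35*(-9) = 26802/35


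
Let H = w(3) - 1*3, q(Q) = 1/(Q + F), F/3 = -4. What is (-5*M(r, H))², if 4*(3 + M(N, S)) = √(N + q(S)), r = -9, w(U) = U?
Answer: 40475/192 - 25*I*√327/4 ≈ 210.81 - 113.02*I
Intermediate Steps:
F = -12 (F = 3*(-4) = -12)
q(Q) = 1/(-12 + Q) (q(Q) = 1/(Q - 12) = 1/(-12 + Q))
H = 0 (H = 3 - 1*3 = 3 - 3 = 0)
M(N, S) = -3 + √(N + 1/(-12 + S))/4
(-5*M(r, H))² = (-5*(-3 + √((1 - 9*(-12 + 0))/(-12 + 0))/4))² = (-5*(-3 + √((1 - 9*(-12))/(-12))/4))² = (-5*(-3 + √(-(1 + 108)/12)/4))² = (-5*(-3 + √(-1/12*109)/4))² = (-5*(-3 + √(-109/12)/4))² = (-5*(-3 + (I*√327/6)/4))² = (-5*(-3 + I*√327/24))² = (15 - 5*I*√327/24)²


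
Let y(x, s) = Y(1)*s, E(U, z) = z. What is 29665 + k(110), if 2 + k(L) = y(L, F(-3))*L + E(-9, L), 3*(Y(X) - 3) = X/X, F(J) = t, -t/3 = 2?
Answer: 27573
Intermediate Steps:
t = -6 (t = -3*2 = -6)
F(J) = -6
Y(X) = 10/3 (Y(X) = 3 + (X/X)/3 = 3 + (⅓)*1 = 3 + ⅓ = 10/3)
y(x, s) = 10*s/3
k(L) = -2 - 19*L (k(L) = -2 + (((10/3)*(-6))*L + L) = -2 + (-20*L + L) = -2 - 19*L)
29665 + k(110) = 29665 + (-2 - 19*110) = 29665 + (-2 - 2090) = 29665 - 2092 = 27573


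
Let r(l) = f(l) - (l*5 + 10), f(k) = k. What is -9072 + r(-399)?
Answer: -7486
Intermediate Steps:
r(l) = -10 - 4*l (r(l) = l - (l*5 + 10) = l - (5*l + 10) = l - (10 + 5*l) = l + (-10 - 5*l) = -10 - 4*l)
-9072 + r(-399) = -9072 + (-10 - 4*(-399)) = -9072 + (-10 + 1596) = -9072 + 1586 = -7486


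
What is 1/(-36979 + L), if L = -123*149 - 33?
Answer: -1/55339 ≈ -1.8070e-5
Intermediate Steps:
L = -18360 (L = -18327 - 33 = -18360)
1/(-36979 + L) = 1/(-36979 - 18360) = 1/(-55339) = -1/55339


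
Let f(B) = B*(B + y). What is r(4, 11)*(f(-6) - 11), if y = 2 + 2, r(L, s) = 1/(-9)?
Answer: -⅑ ≈ -0.11111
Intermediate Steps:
r(L, s) = -⅑
y = 4
f(B) = B*(4 + B) (f(B) = B*(B + 4) = B*(4 + B))
r(4, 11)*(f(-6) - 11) = -(-6*(4 - 6) - 11)/9 = -(-6*(-2) - 11)/9 = -(12 - 11)/9 = -⅑*1 = -⅑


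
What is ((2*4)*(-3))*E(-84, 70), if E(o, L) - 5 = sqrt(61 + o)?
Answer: -120 - 24*I*sqrt(23) ≈ -120.0 - 115.1*I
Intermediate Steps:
E(o, L) = 5 + sqrt(61 + o)
((2*4)*(-3))*E(-84, 70) = ((2*4)*(-3))*(5 + sqrt(61 - 84)) = (8*(-3))*(5 + sqrt(-23)) = -24*(5 + I*sqrt(23)) = -120 - 24*I*sqrt(23)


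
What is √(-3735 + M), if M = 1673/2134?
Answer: I*√17005455478/2134 ≈ 61.108*I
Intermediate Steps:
M = 1673/2134 (M = 1673*(1/2134) = 1673/2134 ≈ 0.78397)
√(-3735 + M) = √(-3735 + 1673/2134) = √(-7968817/2134) = I*√17005455478/2134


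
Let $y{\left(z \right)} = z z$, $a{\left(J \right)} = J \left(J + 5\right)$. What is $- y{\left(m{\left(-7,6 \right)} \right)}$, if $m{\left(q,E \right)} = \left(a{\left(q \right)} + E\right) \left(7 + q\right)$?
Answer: $0$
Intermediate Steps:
$a{\left(J \right)} = J \left(5 + J\right)$
$m{\left(q,E \right)} = \left(7 + q\right) \left(E + q \left(5 + q\right)\right)$ ($m{\left(q,E \right)} = \left(q \left(5 + q\right) + E\right) \left(7 + q\right) = \left(E + q \left(5 + q\right)\right) \left(7 + q\right) = \left(7 + q\right) \left(E + q \left(5 + q\right)\right)$)
$y{\left(z \right)} = z^{2}$
$- y{\left(m{\left(-7,6 \right)} \right)} = - \left(\left(-7\right)^{3} + 7 \cdot 6 + 12 \left(-7\right)^{2} + 35 \left(-7\right) + 6 \left(-7\right)\right)^{2} = - \left(-343 + 42 + 12 \cdot 49 - 245 - 42\right)^{2} = - \left(-343 + 42 + 588 - 245 - 42\right)^{2} = - 0^{2} = \left(-1\right) 0 = 0$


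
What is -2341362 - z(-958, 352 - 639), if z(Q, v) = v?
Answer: -2341075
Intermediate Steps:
-2341362 - z(-958, 352 - 639) = -2341362 - (352 - 639) = -2341362 - 1*(-287) = -2341362 + 287 = -2341075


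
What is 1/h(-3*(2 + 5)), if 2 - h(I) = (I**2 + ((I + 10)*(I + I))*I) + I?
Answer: 1/9284 ≈ 0.00010771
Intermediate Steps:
h(I) = 2 - I - I**2 - 2*I**2*(10 + I) (h(I) = 2 - ((I**2 + ((I + 10)*(I + I))*I) + I) = 2 - ((I**2 + ((10 + I)*(2*I))*I) + I) = 2 - ((I**2 + (2*I*(10 + I))*I) + I) = 2 - ((I**2 + 2*I**2*(10 + I)) + I) = 2 - (I + I**2 + 2*I**2*(10 + I)) = 2 + (-I - I**2 - 2*I**2*(10 + I)) = 2 - I - I**2 - 2*I**2*(10 + I))
1/h(-3*(2 + 5)) = 1/(2 - (-3)*(2 + 5) - 21*9*(2 + 5)**2 - 2*(-27*(2 + 5)**3)) = 1/(2 - (-3)*7 - 21*(-3*7)**2 - 2*(-3*7)**3) = 1/(2 - 1*(-21) - 21*(-21)**2 - 2*(-21)**3) = 1/(2 + 21 - 21*441 - 2*(-9261)) = 1/(2 + 21 - 9261 + 18522) = 1/9284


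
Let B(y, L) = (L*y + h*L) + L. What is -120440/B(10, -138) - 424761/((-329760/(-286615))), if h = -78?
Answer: -12507492549301/33877344 ≈ -3.6920e+5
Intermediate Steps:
B(y, L) = -77*L + L*y (B(y, L) = (L*y - 78*L) + L = (-78*L + L*y) + L = -77*L + L*y)
-120440/B(10, -138) - 424761/((-329760/(-286615))) = -120440*(-1/(138*(-77 + 10))) - 424761/((-329760/(-286615))) = -120440/((-138*(-67))) - 424761/((-329760*(-1/286615))) = -120440/9246 - 424761/65952/57323 = -120440*1/9246 - 424761*57323/65952 = -60220/4623 - 8116191601/21984 = -12507492549301/33877344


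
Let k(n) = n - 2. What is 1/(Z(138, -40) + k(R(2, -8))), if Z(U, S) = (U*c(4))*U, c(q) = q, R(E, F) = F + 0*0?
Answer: 1/76166 ≈ 1.3129e-5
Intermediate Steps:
R(E, F) = F (R(E, F) = F + 0 = F)
Z(U, S) = 4*U**2 (Z(U, S) = (U*4)*U = (4*U)*U = 4*U**2)
k(n) = -2 + n
1/(Z(138, -40) + k(R(2, -8))) = 1/(4*138**2 + (-2 - 8)) = 1/(4*19044 - 10) = 1/(76176 - 10) = 1/76166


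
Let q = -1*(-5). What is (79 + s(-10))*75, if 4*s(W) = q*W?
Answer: 9975/2 ≈ 4987.5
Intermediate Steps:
q = 5
s(W) = 5*W/4 (s(W) = (5*W)/4 = 5*W/4)
(79 + s(-10))*75 = (79 + (5/4)*(-10))*75 = (79 - 25/2)*75 = (133/2)*75 = 9975/2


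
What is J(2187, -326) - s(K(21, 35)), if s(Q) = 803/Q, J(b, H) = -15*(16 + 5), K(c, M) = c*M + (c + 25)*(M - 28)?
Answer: -333758/1057 ≈ -315.76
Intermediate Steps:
K(c, M) = M*c + (-28 + M)*(25 + c) (K(c, M) = M*c + (25 + c)*(-28 + M) = M*c + (-28 + M)*(25 + c))
J(b, H) = -315 (J(b, H) = -15*21 = -315)
J(2187, -326) - s(K(21, 35)) = -315 - 803/(-700 - 28*21 + 25*35 + 2*35*21) = -315 - 803/(-700 - 588 + 875 + 1470) = -315 - 803/1057 = -333758/1057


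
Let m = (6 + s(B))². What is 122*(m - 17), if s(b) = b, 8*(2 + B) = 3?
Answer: 8357/32 ≈ 261.16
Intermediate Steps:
B = -13/8 (B = -2 + (⅛)*3 = -2 + 3/8 = -13/8 ≈ -1.6250)
m = 1225/64 (m = (6 - 13/8)² = (35/8)² = 1225/64 ≈ 19.141)
122*(m - 17) = 122*(1225/64 - 17) = 122*(137/64) = 8357/32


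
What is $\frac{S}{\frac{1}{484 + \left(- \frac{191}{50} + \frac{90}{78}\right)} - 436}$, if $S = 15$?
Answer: $- \frac{4693005}{136409362} \approx -0.034404$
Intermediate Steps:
$\frac{S}{\frac{1}{484 + \left(- \frac{191}{50} + \frac{90}{78}\right)} - 436} = \frac{1}{\frac{1}{484 + \left(- \frac{191}{50} + \frac{90}{78}\right)} - 436} \cdot 15 = \frac{1}{\frac{1}{484 + \left(\left(-191\right) \frac{1}{50} + 90 \cdot \frac{1}{78}\right)} - 436} \cdot 15 = \frac{1}{\frac{1}{484 + \left(- \frac{191}{50} + \frac{15}{13}\right)} - 436} \cdot 15 = \frac{1}{\frac{1}{484 - \frac{1733}{650}} - 436} \cdot 15 = \frac{1}{\frac{1}{\frac{312867}{650}} - 436} \cdot 15 = \frac{1}{\frac{650}{312867} - 436} \cdot 15 = \frac{1}{- \frac{136409362}{312867}} \cdot 15 = \left(- \frac{312867}{136409362}\right) 15 = - \frac{4693005}{136409362}$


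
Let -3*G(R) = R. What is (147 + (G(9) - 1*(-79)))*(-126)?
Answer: -28098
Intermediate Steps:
G(R) = -R/3
(147 + (G(9) - 1*(-79)))*(-126) = (147 + (-⅓*9 - 1*(-79)))*(-126) = (147 + (-3 + 79))*(-126) = (147 + 76)*(-126) = 223*(-126) = -28098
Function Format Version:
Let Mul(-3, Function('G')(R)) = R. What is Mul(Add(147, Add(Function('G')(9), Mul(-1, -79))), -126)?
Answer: -28098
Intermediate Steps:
Function('G')(R) = Mul(Rational(-1, 3), R)
Mul(Add(147, Add(Function('G')(9), Mul(-1, -79))), -126) = Mul(Add(147, Add(Mul(Rational(-1, 3), 9), Mul(-1, -79))), -126) = Mul(Add(147, Add(-3, 79)), -126) = Mul(Add(147, 76), -126) = Mul(223, -126) = -28098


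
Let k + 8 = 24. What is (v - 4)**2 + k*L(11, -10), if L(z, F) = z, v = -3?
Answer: 225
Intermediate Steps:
k = 16 (k = -8 + 24 = 16)
(v - 4)**2 + k*L(11, -10) = (-3 - 4)**2 + 16*11 = (-7)**2 + 176 = 49 + 176 = 225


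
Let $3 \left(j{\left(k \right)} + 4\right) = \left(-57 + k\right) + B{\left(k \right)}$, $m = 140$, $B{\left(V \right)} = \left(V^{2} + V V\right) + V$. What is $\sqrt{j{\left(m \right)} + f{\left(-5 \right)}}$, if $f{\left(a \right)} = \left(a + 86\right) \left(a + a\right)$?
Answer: $\sqrt{12327} \approx 111.03$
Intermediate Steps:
$B{\left(V \right)} = V + 2 V^{2}$ ($B{\left(V \right)} = \left(V^{2} + V^{2}\right) + V = 2 V^{2} + V = V + 2 V^{2}$)
$f{\left(a \right)} = 2 a \left(86 + a\right)$ ($f{\left(a \right)} = \left(86 + a\right) 2 a = 2 a \left(86 + a\right)$)
$j{\left(k \right)} = -23 + \frac{k}{3} + \frac{k \left(1 + 2 k\right)}{3}$ ($j{\left(k \right)} = -4 + \frac{\left(-57 + k\right) + k \left(1 + 2 k\right)}{3} = -4 + \frac{-57 + k + k \left(1 + 2 k\right)}{3} = -4 + \left(-19 + \frac{k}{3} + \frac{k \left(1 + 2 k\right)}{3}\right) = -23 + \frac{k}{3} + \frac{k \left(1 + 2 k\right)}{3}$)
$\sqrt{j{\left(m \right)} + f{\left(-5 \right)}} = \sqrt{\left(-23 + \frac{1}{3} \cdot 140 + \frac{1}{3} \cdot 140 \left(1 + 2 \cdot 140\right)\right) + 2 \left(-5\right) \left(86 - 5\right)} = \sqrt{\left(-23 + \frac{140}{3} + \frac{1}{3} \cdot 140 \left(1 + 280\right)\right) + 2 \left(-5\right) 81} = \sqrt{\left(-23 + \frac{140}{3} + \frac{1}{3} \cdot 140 \cdot 281\right) - 810} = \sqrt{\left(-23 + \frac{140}{3} + \frac{39340}{3}\right) - 810} = \sqrt{13137 - 810} = \sqrt{12327}$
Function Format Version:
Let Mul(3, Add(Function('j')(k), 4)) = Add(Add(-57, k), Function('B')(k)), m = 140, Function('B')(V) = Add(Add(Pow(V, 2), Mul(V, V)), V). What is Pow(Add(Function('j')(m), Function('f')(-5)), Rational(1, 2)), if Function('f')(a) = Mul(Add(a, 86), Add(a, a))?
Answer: Pow(12327, Rational(1, 2)) ≈ 111.03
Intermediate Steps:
Function('B')(V) = Add(V, Mul(2, Pow(V, 2))) (Function('B')(V) = Add(Add(Pow(V, 2), Pow(V, 2)), V) = Add(Mul(2, Pow(V, 2)), V) = Add(V, Mul(2, Pow(V, 2))))
Function('f')(a) = Mul(2, a, Add(86, a)) (Function('f')(a) = Mul(Add(86, a), Mul(2, a)) = Mul(2, a, Add(86, a)))
Function('j')(k) = Add(-23, Mul(Rational(1, 3), k), Mul(Rational(1, 3), k, Add(1, Mul(2, k)))) (Function('j')(k) = Add(-4, Mul(Rational(1, 3), Add(Add(-57, k), Mul(k, Add(1, Mul(2, k)))))) = Add(-4, Mul(Rational(1, 3), Add(-57, k, Mul(k, Add(1, Mul(2, k)))))) = Add(-4, Add(-19, Mul(Rational(1, 3), k), Mul(Rational(1, 3), k, Add(1, Mul(2, k))))) = Add(-23, Mul(Rational(1, 3), k), Mul(Rational(1, 3), k, Add(1, Mul(2, k)))))
Pow(Add(Function('j')(m), Function('f')(-5)), Rational(1, 2)) = Pow(Add(Add(-23, Mul(Rational(1, 3), 140), Mul(Rational(1, 3), 140, Add(1, Mul(2, 140)))), Mul(2, -5, Add(86, -5))), Rational(1, 2)) = Pow(Add(Add(-23, Rational(140, 3), Mul(Rational(1, 3), 140, Add(1, 280))), Mul(2, -5, 81)), Rational(1, 2)) = Pow(Add(Add(-23, Rational(140, 3), Mul(Rational(1, 3), 140, 281)), -810), Rational(1, 2)) = Pow(Add(Add(-23, Rational(140, 3), Rational(39340, 3)), -810), Rational(1, 2)) = Pow(Add(13137, -810), Rational(1, 2)) = Pow(12327, Rational(1, 2))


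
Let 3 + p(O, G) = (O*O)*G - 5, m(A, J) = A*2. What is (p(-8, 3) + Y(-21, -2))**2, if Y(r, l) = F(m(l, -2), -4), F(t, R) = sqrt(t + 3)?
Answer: (184 + I)**2 ≈ 33855.0 + 368.0*I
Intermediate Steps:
m(A, J) = 2*A
F(t, R) = sqrt(3 + t)
Y(r, l) = sqrt(3 + 2*l)
p(O, G) = -8 + G*O**2 (p(O, G) = -3 + ((O*O)*G - 5) = -3 + (O**2*G - 5) = -3 + (G*O**2 - 5) = -3 + (-5 + G*O**2) = -8 + G*O**2)
(p(-8, 3) + Y(-21, -2))**2 = ((-8 + 3*(-8)**2) + sqrt(3 + 2*(-2)))**2 = ((-8 + 3*64) + sqrt(3 - 4))**2 = ((-8 + 192) + sqrt(-1))**2 = (184 + I)**2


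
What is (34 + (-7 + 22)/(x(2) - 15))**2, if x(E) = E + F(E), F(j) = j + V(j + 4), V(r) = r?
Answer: 961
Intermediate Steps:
F(j) = 4 + 2*j (F(j) = j + (j + 4) = j + (4 + j) = 4 + 2*j)
x(E) = 4 + 3*E (x(E) = E + (4 + 2*E) = 4 + 3*E)
(34 + (-7 + 22)/(x(2) - 15))**2 = (34 + (-7 + 22)/((4 + 3*2) - 15))**2 = (34 + 15/((4 + 6) - 15))**2 = (34 + 15/(10 - 15))**2 = (34 + 15/(-5))**2 = (34 + 15*(-1/5))**2 = (34 - 3)**2 = 31**2 = 961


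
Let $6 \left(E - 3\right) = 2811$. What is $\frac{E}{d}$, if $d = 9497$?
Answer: $\frac{943}{18994} \approx 0.049647$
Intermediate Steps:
$E = \frac{943}{2}$ ($E = 3 + \frac{1}{6} \cdot 2811 = 3 + \frac{937}{2} = \frac{943}{2} \approx 471.5$)
$\frac{E}{d} = \frac{943}{2 \cdot 9497} = \frac{943}{2} \cdot \frac{1}{9497} = \frac{943}{18994}$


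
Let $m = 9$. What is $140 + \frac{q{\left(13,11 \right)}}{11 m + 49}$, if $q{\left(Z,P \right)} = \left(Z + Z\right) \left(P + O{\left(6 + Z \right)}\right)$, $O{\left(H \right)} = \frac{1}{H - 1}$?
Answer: $\frac{189067}{1332} \approx 141.94$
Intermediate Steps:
$O{\left(H \right)} = \frac{1}{-1 + H}$
$q{\left(Z,P \right)} = 2 Z \left(P + \frac{1}{5 + Z}\right)$ ($q{\left(Z,P \right)} = \left(Z + Z\right) \left(P + \frac{1}{-1 + \left(6 + Z\right)}\right) = 2 Z \left(P + \frac{1}{5 + Z}\right)$)
$140 + \frac{q{\left(13,11 \right)}}{11 m + 49} = 140 + \frac{2 \cdot 13 \frac{1}{5 + 13} \left(1 + 11 \left(5 + 13\right)\right)}{11 \cdot 9 + 49} = 140 + \frac{2 \cdot 13 \cdot \frac{1}{18} \left(1 + 11 \cdot 18\right)}{99 + 49} = 140 + \frac{2 \cdot 13 \cdot \frac{1}{18} \left(1 + 198\right)}{148} = 140 + 2 \cdot 13 \cdot \frac{1}{18} \cdot 199 \cdot \frac{1}{148} = 140 + \frac{2587}{9} \cdot \frac{1}{148} = 140 + \frac{2587}{1332} = \frac{189067}{1332}$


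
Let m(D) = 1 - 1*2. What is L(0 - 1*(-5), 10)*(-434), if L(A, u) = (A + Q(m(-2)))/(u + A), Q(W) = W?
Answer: -1736/15 ≈ -115.73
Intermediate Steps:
m(D) = -1 (m(D) = 1 - 2 = -1)
L(A, u) = (-1 + A)/(A + u) (L(A, u) = (A - 1)/(u + A) = (-1 + A)/(A + u))
L(0 - 1*(-5), 10)*(-434) = ((-1 + (0 - 1*(-5)))/((0 - 1*(-5)) + 10))*(-434) = ((-1 + (0 + 5))/((0 + 5) + 10))*(-434) = ((-1 + 5)/(5 + 10))*(-434) = (4/15)*(-434) = -1736/15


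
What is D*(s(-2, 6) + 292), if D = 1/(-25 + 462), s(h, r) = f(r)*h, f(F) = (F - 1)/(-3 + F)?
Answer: 866/1311 ≈ 0.66056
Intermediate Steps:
f(F) = (-1 + F)/(-3 + F)
s(h, r) = h*(-1 + r)/(-3 + r) (s(h, r) = ((-1 + r)/(-3 + r))*h = h*(-1 + r)/(-3 + r))
D = 1/437 ≈ 0.0022883
D*(s(-2, 6) + 292) = (-2*(-1 + 6)/(-3 + 6) + 292)/437 = (-2*5/3 + 292)/437 = (-2*1/3*5 + 292)/437 = (-10/3 + 292)/437 = (1/437)*(866/3) = 866/1311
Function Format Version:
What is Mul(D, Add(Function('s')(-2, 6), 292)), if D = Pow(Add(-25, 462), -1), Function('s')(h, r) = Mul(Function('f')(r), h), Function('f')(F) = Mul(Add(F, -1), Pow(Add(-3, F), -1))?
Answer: Rational(866, 1311) ≈ 0.66056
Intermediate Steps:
Function('f')(F) = Mul(Pow(Add(-3, F), -1), Add(-1, F)) (Function('f')(F) = Mul(Add(-1, F), Pow(Add(-3, F), -1)) = Mul(Pow(Add(-3, F), -1), Add(-1, F)))
Function('s')(h, r) = Mul(h, Pow(Add(-3, r), -1), Add(-1, r)) (Function('s')(h, r) = Mul(Mul(Pow(Add(-3, r), -1), Add(-1, r)), h) = Mul(h, Pow(Add(-3, r), -1), Add(-1, r)))
D = Rational(1, 437) (D = Pow(437, -1) = Rational(1, 437) ≈ 0.0022883)
Mul(D, Add(Function('s')(-2, 6), 292)) = Mul(Rational(1, 437), Add(Mul(-2, Pow(Add(-3, 6), -1), Add(-1, 6)), 292)) = Mul(Rational(1, 437), Add(Mul(-2, Pow(3, -1), 5), 292)) = Mul(Rational(1, 437), Add(Mul(-2, Rational(1, 3), 5), 292)) = Mul(Rational(1, 437), Add(Rational(-10, 3), 292)) = Mul(Rational(1, 437), Rational(866, 3)) = Rational(866, 1311)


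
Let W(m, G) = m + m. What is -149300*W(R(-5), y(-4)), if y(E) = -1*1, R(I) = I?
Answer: 1493000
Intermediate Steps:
y(E) = -1
W(m, G) = 2*m
-149300*W(R(-5), y(-4)) = -298600*(-5) = -149300*(-10) = 1493000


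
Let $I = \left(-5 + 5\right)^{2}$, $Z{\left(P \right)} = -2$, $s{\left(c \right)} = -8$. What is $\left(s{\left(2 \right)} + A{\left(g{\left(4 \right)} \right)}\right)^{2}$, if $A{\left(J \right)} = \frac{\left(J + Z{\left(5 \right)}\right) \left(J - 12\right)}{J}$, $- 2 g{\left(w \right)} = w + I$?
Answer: $1296$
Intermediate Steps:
$I = 0$ ($I = 0^{2} = 0$)
$g{\left(w \right)} = - \frac{w}{2}$ ($g{\left(w \right)} = - \frac{w + 0}{2} = - \frac{w}{2}$)
$A{\left(J \right)} = \frac{\left(-12 + J\right) \left(-2 + J\right)}{J}$ ($A{\left(J \right)} = \frac{\left(J - 2\right) \left(J - 12\right)}{J} = \frac{\left(-2 + J\right) \left(-12 + J\right)}{J} = \frac{\left(-12 + J\right) \left(-2 + J\right)}{J}$)
$\left(s{\left(2 \right)} + A{\left(g{\left(4 \right)} \right)}\right)^{2} = \left(-8 - \left(16 + 12\right)\right)^{2} = \left(-8 - 28\right)^{2} = \left(-36\right)^{2} = 1296$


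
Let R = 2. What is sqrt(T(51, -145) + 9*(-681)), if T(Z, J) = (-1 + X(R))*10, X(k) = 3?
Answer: I*sqrt(6109) ≈ 78.16*I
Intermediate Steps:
T(Z, J) = 20 (T(Z, J) = (-1 + 3)*10 = 2*10 = 20)
sqrt(T(51, -145) + 9*(-681)) = sqrt(20 + 9*(-681)) = sqrt(20 - 6129) = sqrt(-6109) = I*sqrt(6109)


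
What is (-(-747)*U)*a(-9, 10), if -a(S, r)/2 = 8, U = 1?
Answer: -11952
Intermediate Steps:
a(S, r) = -16 (a(S, r) = -2*8 = -16)
(-(-747)*U)*a(-9, 10) = -(-747)*(-16) = -83*(-9)*(-16) = 747*(-16) = -11952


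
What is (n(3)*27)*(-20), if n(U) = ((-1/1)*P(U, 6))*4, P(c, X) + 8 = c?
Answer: -10800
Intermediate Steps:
P(c, X) = -8 + c
n(U) = 32 - 4*U (n(U) = ((-1/1)*(-8 + U))*4 = ((-1*1)*(-8 + U))*4 = -(-8 + U)*4 = (8 - U)*4 = 32 - 4*U)
(n(3)*27)*(-20) = ((32 - 4*3)*27)*(-20) = ((32 - 12)*27)*(-20) = (20*27)*(-20) = 540*(-20) = -10800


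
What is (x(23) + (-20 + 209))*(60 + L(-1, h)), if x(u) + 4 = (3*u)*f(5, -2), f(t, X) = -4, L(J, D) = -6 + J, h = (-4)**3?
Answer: -4823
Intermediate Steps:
h = -64
x(u) = -4 - 12*u (x(u) = -4 + (3*u)*(-4) = -4 - 12*u)
(x(23) + (-20 + 209))*(60 + L(-1, h)) = ((-4 - 12*23) + (-20 + 209))*(60 + (-6 - 1)) = ((-4 - 276) + 189)*(60 - 7) = (-280 + 189)*53 = -91*53 = -4823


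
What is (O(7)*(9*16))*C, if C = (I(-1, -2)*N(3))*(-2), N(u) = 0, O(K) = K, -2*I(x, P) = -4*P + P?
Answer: 0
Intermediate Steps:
I(x, P) = 3*P/2 (I(x, P) = -(-4*P + P)/2 = -(-3)*P/2 = 3*P/2)
C = 0 (C = (((3/2)*(-2))*0)*(-2) = -3*0*(-2) = 0*(-2) = 0)
(O(7)*(9*16))*C = (7*(9*16))*0 = (7*144)*0 = 1008*0 = 0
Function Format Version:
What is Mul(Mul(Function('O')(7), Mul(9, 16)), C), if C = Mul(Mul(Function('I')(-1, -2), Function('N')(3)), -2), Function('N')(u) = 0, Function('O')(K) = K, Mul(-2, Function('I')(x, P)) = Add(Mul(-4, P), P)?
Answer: 0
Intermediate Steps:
Function('I')(x, P) = Mul(Rational(3, 2), P) (Function('I')(x, P) = Mul(Rational(-1, 2), Add(Mul(-4, P), P)) = Mul(Rational(-1, 2), Mul(-3, P)) = Mul(Rational(3, 2), P))
C = 0 (C = Mul(Mul(Mul(Rational(3, 2), -2), 0), -2) = Mul(Mul(-3, 0), -2) = Mul(0, -2) = 0)
Mul(Mul(Function('O')(7), Mul(9, 16)), C) = Mul(Mul(7, Mul(9, 16)), 0) = Mul(Mul(7, 144), 0) = Mul(1008, 0) = 0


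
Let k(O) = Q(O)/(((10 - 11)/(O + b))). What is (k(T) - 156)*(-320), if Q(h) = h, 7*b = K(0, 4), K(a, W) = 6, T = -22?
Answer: 1391360/7 ≈ 1.9877e+5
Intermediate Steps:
b = 6/7 (b = (⅐)*6 = 6/7 ≈ 0.85714)
k(O) = O*(-6/7 - O) (k(O) = O/(((10 - 11)/(O + 6/7))) = O/((-1/(6/7 + O))) = O*(-6/7 - O))
(k(T) - 156)*(-320) = (-⅐*(-22)*(6 + 7*(-22)) - 156)*(-320) = (-⅐*(-22)*(6 - 154) - 156)*(-320) = (-⅐*(-22)*(-148) - 156)*(-320) = (-3256/7 - 156)*(-320) = -4348/7*(-320) = 1391360/7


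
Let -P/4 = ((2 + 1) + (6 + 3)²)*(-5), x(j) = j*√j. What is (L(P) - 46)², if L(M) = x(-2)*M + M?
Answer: -19909244 - 10980480*I*√2 ≈ -1.9909e+7 - 1.5529e+7*I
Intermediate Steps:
x(j) = j^(3/2)
P = 1680 (P = -4*((2 + 1) + (6 + 3)²)*(-5) = -4*(3 + 9²)*(-5) = -4*(3 + 81)*(-5) = -336*(-5) = -4*(-420) = 1680)
L(M) = M - 2*I*M*√2 (L(M) = (-2)^(3/2)*M + M = (-2*I*√2)*M + M = -2*I*M*√2 + M = M - 2*I*M*√2)
(L(P) - 46)² = (1680*(1 - 2*I*√2) - 46)² = ((1680 - 3360*I*√2) - 46)² = (1634 - 3360*I*√2)²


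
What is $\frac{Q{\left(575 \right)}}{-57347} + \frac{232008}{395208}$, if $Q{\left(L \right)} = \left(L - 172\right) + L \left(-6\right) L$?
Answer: $\frac{33214148498}{944333049} \approx 35.172$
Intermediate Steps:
$Q{\left(L \right)} = -172 + L - 6 L^{2}$ ($Q{\left(L \right)} = \left(-172 + L\right) + - 6 L L = \left(-172 + L\right) - 6 L^{2} = -172 + L - 6 L^{2}$)
$\frac{Q{\left(575 \right)}}{-57347} + \frac{232008}{395208} = \frac{-172 + 575 - 6 \cdot 575^{2}}{-57347} + \frac{232008}{395208} = \left(-172 + 575 - 1983750\right) \left(- \frac{1}{57347}\right) + 232008 \cdot \frac{1}{395208} = \left(-172 + 575 - 1983750\right) \left(- \frac{1}{57347}\right) + \frac{9667}{16467} = \left(-1983347\right) \left(- \frac{1}{57347}\right) + \frac{9667}{16467} = \frac{1983347}{57347} + \frac{9667}{16467} = \frac{33214148498}{944333049}$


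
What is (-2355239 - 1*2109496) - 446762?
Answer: -4911497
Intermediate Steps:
(-2355239 - 1*2109496) - 446762 = (-2355239 - 2109496) - 1*446762 = -4464735 - 446762 = -4911497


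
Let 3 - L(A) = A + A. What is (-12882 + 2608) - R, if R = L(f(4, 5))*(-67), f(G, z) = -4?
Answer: -9537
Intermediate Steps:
L(A) = 3 - 2*A (L(A) = 3 - (A + A) = 3 - 2*A)
R = -737 (R = (3 - 2*(-4))*(-67) = (3 + 8)*(-67) = 11*(-67) = -737)
(-12882 + 2608) - R = (-12882 + 2608) - 1*(-737) = -10274 + 737 = -9537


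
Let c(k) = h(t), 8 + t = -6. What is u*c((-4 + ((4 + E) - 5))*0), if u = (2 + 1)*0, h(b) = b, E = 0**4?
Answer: 0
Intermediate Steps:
t = -14 (t = -8 - 6 = -14)
E = 0
c(k) = -14
u = 0 (u = 3*0 = 0)
u*c((-4 + ((4 + E) - 5))*0) = 0*(-14) = 0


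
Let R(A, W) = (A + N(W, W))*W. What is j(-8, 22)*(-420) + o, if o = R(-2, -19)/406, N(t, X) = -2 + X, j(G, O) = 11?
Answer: -1875283/406 ≈ -4618.9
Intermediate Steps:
R(A, W) = W*(-2 + A + W) (R(A, W) = (A + (-2 + W))*W = (-2 + A + W)*W = W*(-2 + A + W))
o = 437/406 (o = -19*(-2 - 2 - 19)/406 = -19*(-23)*(1/406) = 437*(1/406) = 437/406 ≈ 1.0764)
j(-8, 22)*(-420) + o = 11*(-420) + 437/406 = -4620 + 437/406 = -1875283/406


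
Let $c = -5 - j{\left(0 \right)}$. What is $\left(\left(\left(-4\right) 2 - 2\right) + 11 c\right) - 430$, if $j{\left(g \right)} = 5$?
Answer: $-550$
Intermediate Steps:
$c = -10$ ($c = -5 - 5 = -10$)
$\left(\left(\left(-4\right) 2 - 2\right) + 11 c\right) - 430 = \left(\left(\left(-4\right) 2 - 2\right) + 11 \left(-10\right)\right) - 430 = \left(\left(-8 - 2\right) - 110\right) - 430 = \left(-10 - 110\right) - 430 = -120 - 430 = -550$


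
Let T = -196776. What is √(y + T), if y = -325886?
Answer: I*√522662 ≈ 722.95*I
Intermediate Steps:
√(y + T) = √(-325886 - 196776) = √(-522662) = I*√522662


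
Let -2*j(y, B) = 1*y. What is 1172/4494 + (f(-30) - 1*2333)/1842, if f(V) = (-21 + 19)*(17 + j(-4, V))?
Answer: -472025/459886 ≈ -1.0264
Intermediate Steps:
j(y, B) = -y/2
f(V) = -38 (f(V) = (-21 + 19)*(17 - ½*(-4)) = -2*(17 + 2) = -2*19 = -38)
1172/4494 + (f(-30) - 1*2333)/1842 = 1172/4494 + (-38 - 1*2333)/1842 = 1172*(1/4494) + (-38 - 2333)*(1/1842) = 586/2247 - 2371*1/1842 = 586/2247 - 2371/1842 = -472025/459886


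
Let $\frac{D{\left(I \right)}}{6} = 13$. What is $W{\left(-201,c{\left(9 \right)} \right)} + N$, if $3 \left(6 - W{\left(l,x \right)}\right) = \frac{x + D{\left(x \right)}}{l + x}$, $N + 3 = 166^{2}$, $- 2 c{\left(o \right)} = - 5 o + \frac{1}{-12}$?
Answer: $\frac{354108004}{12849} \approx 27559.0$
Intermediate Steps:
$D{\left(I \right)} = 78$ ($D{\left(I \right)} = 6 \cdot 13 = 78$)
$c{\left(o \right)} = \frac{1}{24} + \frac{5 o}{2}$ ($c{\left(o \right)} = - \frac{- 5 o + \frac{1}{-12}}{2} = - \frac{- 5 o - \frac{1}{12}}{2} = - \frac{- \frac{1}{12} - 5 o}{2} = \frac{1}{24} + \frac{5 o}{2}$)
$N = 27553$ ($N = -3 + 166^{2} = -3 + 27556 = 27553$)
$W{\left(l,x \right)} = 6 - \frac{78 + x}{3 \left(l + x\right)}$ ($W{\left(l,x \right)} = 6 - \frac{\left(x + 78\right) \frac{1}{l + x}}{3} = 6 - \frac{\left(78 + x\right) \frac{1}{l + x}}{3} = 6 - \frac{\frac{1}{l + x} \left(78 + x\right)}{3} = 6 - \frac{78 + x}{3 \left(l + x\right)}$)
$W{\left(-201,c{\left(9 \right)} \right)} + N = \frac{-26 + 6 \left(-201\right) + \frac{17 \left(\frac{1}{24} + \frac{5}{2} \cdot 9\right)}{3}}{-201 + \left(\frac{1}{24} + \frac{5}{2} \cdot 9\right)} + 27553 = \frac{-26 - 1206 + \frac{17 \left(\frac{1}{24} + \frac{45}{2}\right)}{3}}{-201 + \left(\frac{1}{24} + \frac{45}{2}\right)} + 27553 = \frac{-26 - 1206 + \frac{17}{3} \cdot \frac{541}{24}}{-201 + \frac{541}{24}} + 27553 = \frac{-26 - 1206 + \frac{9197}{72}}{- \frac{4283}{24}} + 27553 = \left(- \frac{24}{4283}\right) \left(- \frac{79507}{72}\right) + 27553 = \frac{79507}{12849} + 27553 = \frac{354108004}{12849}$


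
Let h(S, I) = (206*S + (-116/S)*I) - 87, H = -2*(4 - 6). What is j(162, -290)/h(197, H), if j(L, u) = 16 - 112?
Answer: -6304/2659017 ≈ -0.0023708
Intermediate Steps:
H = 4 (H = -2*(-2) = 4)
h(S, I) = -87 + 206*S - 116*I/S (h(S, I) = (206*S - 116*I/S) - 87 = -87 + 206*S - 116*I/S)
j(L, u) = -96
j(162, -290)/h(197, H) = -96/(-87 + 206*197 - 116*4/197) = -96/(-87 + 40582 - 116*4*1/197) = -96/(-87 + 40582 - 464/197) = -96/7977051/197 = -96*197/7977051 = -6304/2659017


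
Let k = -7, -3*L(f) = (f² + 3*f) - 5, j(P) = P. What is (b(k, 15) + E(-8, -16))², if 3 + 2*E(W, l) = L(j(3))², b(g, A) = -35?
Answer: 59536/81 ≈ 735.01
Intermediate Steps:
L(f) = 5/3 - f - f²/3 (L(f) = -((f² + 3*f) - 5)/3 = -(-5 + f² + 3*f)/3 = 5/3 - f - f²/3)
E(W, l) = 71/9 (E(W, l) = -3/2 + (5/3 - 1*3 - ⅓*3²)²/2 = -3/2 + (5/3 - 3 - ⅓*9)²/2 = -3/2 + (5/3 - 3 - 3)²/2 = -3/2 + (-13/3)²/2 = -3/2 + (½)*(169/9) = -3/2 + 169/18 = 71/9)
(b(k, 15) + E(-8, -16))² = (-35 + 71/9)² = (-244/9)² = 59536/81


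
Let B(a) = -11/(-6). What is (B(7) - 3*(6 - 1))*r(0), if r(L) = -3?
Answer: 79/2 ≈ 39.500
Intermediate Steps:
B(a) = 11/6 (B(a) = -11*(-⅙) = 11/6)
(B(7) - 3*(6 - 1))*r(0) = (11/6 - 3*(6 - 1))*(-3) = (11/6 - 3*5)*(-3) = (11/6 - 15)*(-3) = -79/6*(-3) = 79/2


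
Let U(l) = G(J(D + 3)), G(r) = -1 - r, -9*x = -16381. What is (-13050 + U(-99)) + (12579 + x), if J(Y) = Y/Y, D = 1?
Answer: 12124/9 ≈ 1347.1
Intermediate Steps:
x = 16381/9 (x = -1/9*(-16381) = 16381/9 ≈ 1820.1)
J(Y) = 1
U(l) = -2 (U(l) = -1 - 1*1 = -1 - 1 = -2)
(-13050 + U(-99)) + (12579 + x) = (-13050 - 2) + (12579 + 16381/9) = -13052 + 129592/9 = 12124/9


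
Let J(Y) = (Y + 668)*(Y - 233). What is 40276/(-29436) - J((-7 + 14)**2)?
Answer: 970848083/7359 ≈ 1.3193e+5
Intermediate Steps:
J(Y) = (-233 + Y)*(668 + Y) (J(Y) = (668 + Y)*(-233 + Y) = (-233 + Y)*(668 + Y))
40276/(-29436) - J((-7 + 14)**2) = 40276/(-29436) - (-155644 + ((-7 + 14)**2)**2 + 435*(-7 + 14)**2) = 40276*(-1/29436) - (-155644 + (7**2)**2 + 435*7**2) = -10069/7359 - (-155644 + 49**2 + 435*49) = -10069/7359 - (-155644 + 2401 + 21315) = -10069/7359 - 1*(-131928) = -10069/7359 + 131928 = 970848083/7359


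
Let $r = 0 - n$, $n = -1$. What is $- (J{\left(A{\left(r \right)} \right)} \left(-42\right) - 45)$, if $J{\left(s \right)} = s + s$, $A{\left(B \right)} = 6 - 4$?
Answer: $213$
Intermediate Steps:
$r = 1$ ($r = 0 - -1 = 0 + 1 = 1$)
$A{\left(B \right)} = 2$
$J{\left(s \right)} = 2 s$
$- (J{\left(A{\left(r \right)} \right)} \left(-42\right) - 45) = - (2 \cdot 2 \left(-42\right) - 45) = - (4 \left(-42\right) - 45) = - (-168 - 45) = \left(-1\right) \left(-213\right) = 213$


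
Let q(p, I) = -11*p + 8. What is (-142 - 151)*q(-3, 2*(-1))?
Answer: -12013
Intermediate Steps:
q(p, I) = 8 - 11*p
(-142 - 151)*q(-3, 2*(-1)) = (-142 - 151)*(8 - 11*(-3)) = -293*(8 + 33) = -293*41 = -12013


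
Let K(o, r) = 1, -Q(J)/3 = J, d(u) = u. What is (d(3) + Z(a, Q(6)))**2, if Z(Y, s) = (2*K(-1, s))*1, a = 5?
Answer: 25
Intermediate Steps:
Q(J) = -3*J
Z(Y, s) = 2 (Z(Y, s) = (2*1)*1 = 2*1 = 2)
(d(3) + Z(a, Q(6)))**2 = (3 + 2)**2 = 5**2 = 25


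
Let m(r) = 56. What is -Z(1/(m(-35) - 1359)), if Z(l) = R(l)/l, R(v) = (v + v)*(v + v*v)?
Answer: 2604/1697809 ≈ 0.0015337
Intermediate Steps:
R(v) = 2*v*(v + v²) (R(v) = (2*v)*(v + v²) = 2*v*(v + v²))
Z(l) = 2*l*(1 + l) (Z(l) = (2*l²*(1 + l))/l = 2*l*(1 + l))
-Z(1/(m(-35) - 1359)) = -2*(1 + 1/(56 - 1359))/(56 - 1359) = -2*(1 + 1/(-1303))/(-1303) = -2*(-1)*(1 - 1/1303)/1303 = -2*(-1)*1302/(1303*1303) = -1*(-2604/1697809) = 2604/1697809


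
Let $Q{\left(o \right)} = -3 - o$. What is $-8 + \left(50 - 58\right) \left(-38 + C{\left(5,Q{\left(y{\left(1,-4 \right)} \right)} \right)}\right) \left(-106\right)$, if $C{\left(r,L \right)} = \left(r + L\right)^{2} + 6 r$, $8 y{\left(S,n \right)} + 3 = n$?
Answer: $\frac{869}{4} \approx 217.25$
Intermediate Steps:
$y{\left(S,n \right)} = - \frac{3}{8} + \frac{n}{8}$
$C{\left(r,L \right)} = \left(L + r\right)^{2} + 6 r$
$-8 + \left(50 - 58\right) \left(-38 + C{\left(5,Q{\left(y{\left(1,-4 \right)} \right)} \right)}\right) \left(-106\right) = -8 + \left(50 - 58\right) \left(-38 + \left(\left(\left(-3 - \left(- \frac{3}{8} + \frac{1}{8} \left(-4\right)\right)\right) + 5\right)^{2} + 6 \cdot 5\right)\right) \left(-106\right) = -8 + - 8 \left(-38 + \left(\left(\left(-3 - \left(- \frac{3}{8} - \frac{1}{2}\right)\right) + 5\right)^{2} + 30\right)\right) \left(-106\right) = -8 + - 8 \left(-38 + \left(\left(\left(-3 - - \frac{7}{8}\right) + 5\right)^{2} + 30\right)\right) \left(-106\right) = -8 + - 8 \left(-38 + \left(\left(\left(-3 + \frac{7}{8}\right) + 5\right)^{2} + 30\right)\right) \left(-106\right) = -8 + - 8 \left(-38 + \left(\left(- \frac{17}{8} + 5\right)^{2} + 30\right)\right) \left(-106\right) = -8 + - 8 \left(-38 + \left(\left(\frac{23}{8}\right)^{2} + 30\right)\right) \left(-106\right) = -8 + - 8 \left(-38 + \left(\frac{529}{64} + 30\right)\right) \left(-106\right) = -8 + - 8 \left(-38 + \frac{2449}{64}\right) \left(-106\right) = -8 + \left(-8\right) \frac{17}{64} \left(-106\right) = -8 - - \frac{901}{4} = -8 + \frac{901}{4} = \frac{869}{4}$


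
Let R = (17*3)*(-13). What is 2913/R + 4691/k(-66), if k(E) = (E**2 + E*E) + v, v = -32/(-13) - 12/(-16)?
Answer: -386139489/100155211 ≈ -3.8554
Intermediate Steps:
v = 167/52 (v = -32*(-1/13) - 12*(-1/16) = 32/13 + 3/4 = 167/52 ≈ 3.2115)
k(E) = 167/52 + 2*E**2 (k(E) = (E**2 + E*E) + 167/52 = (E**2 + E**2) + 167/52 = 2*E**2 + 167/52 = 167/52 + 2*E**2)
R = -663 (R = 51*(-13) = -663)
2913/R + 4691/k(-66) = 2913/(-663) + 4691/(167/52 + 2*(-66)**2) = 2913*(-1/663) + 4691/(167/52 + 2*4356) = -971/221 + 4691/(167/52 + 8712) = -971/221 + 4691/(453191/52) = -971/221 + 4691*(52/453191) = -971/221 + 243932/453191 = -386139489/100155211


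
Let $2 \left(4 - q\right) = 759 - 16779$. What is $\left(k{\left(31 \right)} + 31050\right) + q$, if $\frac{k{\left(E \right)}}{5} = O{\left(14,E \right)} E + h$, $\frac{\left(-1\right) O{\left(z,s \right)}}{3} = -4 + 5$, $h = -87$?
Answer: $38164$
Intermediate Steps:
$O{\left(z,s \right)} = -3$ ($O{\left(z,s \right)} = - 3 \left(-4 + 5\right) = \left(-3\right) 1 = -3$)
$k{\left(E \right)} = -435 - 15 E$ ($k{\left(E \right)} = 5 \left(- 3 E - 87\right) = 5 \left(-87 - 3 E\right) = -435 - 15 E$)
$q = 8014$ ($q = 4 - \frac{759 - 16779}{2} = 4 - -8010 = 4 + 8010 = 8014$)
$\left(k{\left(31 \right)} + 31050\right) + q = \left(\left(-435 - 465\right) + 31050\right) + 8014 = \left(-900 + 31050\right) + 8014 = 30150 + 8014 = 38164$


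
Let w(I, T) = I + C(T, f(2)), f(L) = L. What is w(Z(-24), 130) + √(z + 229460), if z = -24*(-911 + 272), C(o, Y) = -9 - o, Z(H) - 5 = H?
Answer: -158 + 2*√61199 ≈ 336.77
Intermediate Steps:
Z(H) = 5 + H
w(I, T) = -9 + I - T (w(I, T) = I + (-9 - T) = -9 + I - T)
z = 15336 (z = -24*(-639) = 15336)
w(Z(-24), 130) + √(z + 229460) = (-9 + (5 - 24) - 1*130) + √(15336 + 229460) = (-9 - 19 - 130) + √244796 = -158 + 2*√61199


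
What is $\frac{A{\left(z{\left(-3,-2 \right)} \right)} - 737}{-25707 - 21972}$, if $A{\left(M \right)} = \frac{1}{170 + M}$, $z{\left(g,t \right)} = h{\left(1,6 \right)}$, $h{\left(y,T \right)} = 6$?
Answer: $\frac{43237}{2797168} \approx 0.015457$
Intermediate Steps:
$z{\left(g,t \right)} = 6$
$\frac{A{\left(z{\left(-3,-2 \right)} \right)} - 737}{-25707 - 21972} = \frac{\frac{1}{170 + 6} - 737}{-25707 - 21972} = \frac{\frac{1}{176} - 737}{-25707 - 21972} = \frac{\frac{1}{176} - 737}{-47679} = \left(- \frac{129711}{176}\right) \left(- \frac{1}{47679}\right) = \frac{43237}{2797168}$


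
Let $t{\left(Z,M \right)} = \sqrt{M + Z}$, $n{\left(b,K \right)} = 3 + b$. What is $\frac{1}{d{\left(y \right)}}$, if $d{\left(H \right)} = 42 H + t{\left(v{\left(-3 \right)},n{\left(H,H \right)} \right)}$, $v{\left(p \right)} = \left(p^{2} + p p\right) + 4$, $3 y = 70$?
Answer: $\frac{588}{576211} - \frac{\sqrt{435}}{2881055} \approx 0.0010132$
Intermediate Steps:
$y = \frac{70}{3}$ ($y = \frac{1}{3} \cdot 70 = \frac{70}{3} \approx 23.333$)
$v{\left(p \right)} = 4 + 2 p^{2}$ ($v{\left(p \right)} = \left(p^{2} + p^{2}\right) + 4 = 2 p^{2} + 4 = 4 + 2 p^{2}$)
$d{\left(H \right)} = \sqrt{25 + H} + 42 H$ ($d{\left(H \right)} = 42 H + \sqrt{\left(3 + H\right) + \left(4 + 2 \left(-3\right)^{2}\right)} = 42 H + \sqrt{\left(3 + H\right) + \left(4 + 2 \cdot 9\right)} = 42 H + \sqrt{\left(3 + H\right) + \left(4 + 18\right)} = 42 H + \sqrt{\left(3 + H\right) + 22} = 42 H + \sqrt{25 + H} = \sqrt{25 + H} + 42 H$)
$\frac{1}{d{\left(y \right)}} = \frac{1}{\sqrt{25 + \frac{70}{3}} + 42 \cdot \frac{70}{3}} = \frac{1}{\sqrt{\frac{145}{3}} + 980} = \frac{1}{\frac{\sqrt{435}}{3} + 980} = \frac{1}{980 + \frac{\sqrt{435}}{3}}$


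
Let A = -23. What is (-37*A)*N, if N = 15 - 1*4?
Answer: 9361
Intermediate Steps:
N = 11 (N = 15 - 4 = 11)
(-37*A)*N = -37*(-23)*11 = 851*11 = 9361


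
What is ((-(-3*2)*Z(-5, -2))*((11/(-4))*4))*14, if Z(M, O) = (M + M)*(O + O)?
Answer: -36960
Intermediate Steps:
Z(M, O) = 4*M*O (Z(M, O) = (2*M)*(2*O) = 4*M*O)
((-(-3*2)*Z(-5, -2))*((11/(-4))*4))*14 = ((-(-3*2)*4*(-5)*(-2))*((11/(-4))*4))*14 = ((-(-6)*40)*((11*(-¼))*4))*14 = ((-1*(-240))*(-11/4*4))*14 = (240*(-11))*14 = -2640*14 = -36960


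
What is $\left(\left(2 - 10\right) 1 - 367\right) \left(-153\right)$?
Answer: $57375$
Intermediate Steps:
$\left(\left(2 - 10\right) 1 - 367\right) \left(-153\right) = \left(\left(-8\right) 1 - 367\right) \left(-153\right) = \left(-8 - 367\right) \left(-153\right) = \left(-375\right) \left(-153\right) = 57375$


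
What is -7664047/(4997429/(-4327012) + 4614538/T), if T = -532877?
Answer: 17671492660851091628/22630176273689 ≈ 7.8088e+5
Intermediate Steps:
-7664047/(4997429/(-4327012) + 4614538/T) = -7664047/(4997429/(-4327012) + 4614538/(-532877)) = -7664047/(4997429*(-1/4327012) + 4614538*(-1/532877)) = -7664047/(-4997429/4327012 - 4614538/532877) = -7664047/(-22630176273689/2305765173524) = -7664047*(-2305765173524/22630176273689) = 17671492660851091628/22630176273689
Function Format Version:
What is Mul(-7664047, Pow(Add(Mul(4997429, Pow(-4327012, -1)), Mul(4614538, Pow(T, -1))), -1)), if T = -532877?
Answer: Rational(17671492660851091628, 22630176273689) ≈ 7.8088e+5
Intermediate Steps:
Mul(-7664047, Pow(Add(Mul(4997429, Pow(-4327012, -1)), Mul(4614538, Pow(T, -1))), -1)) = Mul(-7664047, Pow(Add(Mul(4997429, Pow(-4327012, -1)), Mul(4614538, Pow(-532877, -1))), -1)) = Mul(-7664047, Pow(Add(Mul(4997429, Rational(-1, 4327012)), Mul(4614538, Rational(-1, 532877))), -1)) = Mul(-7664047, Pow(Add(Rational(-4997429, 4327012), Rational(-4614538, 532877)), -1)) = Mul(-7664047, Pow(Rational(-22630176273689, 2305765173524), -1)) = Mul(-7664047, Rational(-2305765173524, 22630176273689)) = Rational(17671492660851091628, 22630176273689)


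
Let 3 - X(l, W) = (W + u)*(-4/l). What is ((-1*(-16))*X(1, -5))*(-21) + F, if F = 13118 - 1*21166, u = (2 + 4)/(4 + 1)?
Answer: -19744/5 ≈ -3948.8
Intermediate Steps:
u = 6/5 ≈ 1.2000
F = -8048 (F = 13118 - 21166 = -8048)
X(l, W) = 3 + 4*(6/5 + W)/l (X(l, W) = 3 - (W + 6/5)*(-4/l) = 3 - (6/5 + W)*(-4/l) = 3 - (-4)*(6/5 + W)/l = 3 + 4*(6/5 + W)/l)
((-1*(-16))*X(1, -5))*(-21) + F = ((-1*(-16))*((1/5)*(24 + 15*1 + 20*(-5))/1))*(-21) - 8048 = (16*((1/5)*1*(24 + 15 - 100)))*(-21) - 8048 = (16*((1/5)*1*(-61)))*(-21) - 8048 = (16*(-61/5))*(-21) - 8048 = -976/5*(-21) - 8048 = 20496/5 - 8048 = -19744/5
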